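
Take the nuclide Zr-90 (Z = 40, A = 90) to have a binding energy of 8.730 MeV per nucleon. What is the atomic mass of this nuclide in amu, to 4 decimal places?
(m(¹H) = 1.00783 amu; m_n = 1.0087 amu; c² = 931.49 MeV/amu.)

Total binding energy = 90 × 8.730 = 785.700 MeV
Mass defect = 785.700 MeV / (931.49 MeV/amu) = 0.843487 amu
Constituent mass = 40(1.00783) + 50(1.0087) = 90.74820 amu
Atomic mass = 90.74820 − 0.843487 = 89.904713 amu ≈ 89.9047 amu (to 4 decimal places)

89.9047 amu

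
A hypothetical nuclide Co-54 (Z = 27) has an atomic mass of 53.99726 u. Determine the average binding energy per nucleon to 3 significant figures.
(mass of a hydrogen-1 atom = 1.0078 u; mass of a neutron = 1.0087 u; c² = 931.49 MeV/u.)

The nucleus contains 27 protons and 54 − 27 = 27 neutrons.
Total constituent mass: 27 × 1.0078 + 27 × 1.0087 = 54.4455 u
Mass defect Δm = 54.4455 − 53.99726 = 0.44824 u
Binding energy = Δm·c² = 0.44824 × 931.49 MeV/u = 417.531 MeV
BE/A = 417.531 MeV / 54 = 7.732 MeV/nucleon

7.73 MeV/nucleon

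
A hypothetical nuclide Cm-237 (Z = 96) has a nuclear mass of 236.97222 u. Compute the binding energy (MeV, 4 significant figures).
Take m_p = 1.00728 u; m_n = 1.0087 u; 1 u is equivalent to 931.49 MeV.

1820 MeV

Z = 96, so N = A − Z = 237 − 96 = 141.
Σm = 96·m_p + 141·m_n = 96.69888 + 142.2267 = 238.92558 u
Δm = 238.92558 − 236.97222 = 1.95336 u
Binding energy = Δm·c² = 1.95336 × 931.49 MeV/u = 1819.54 MeV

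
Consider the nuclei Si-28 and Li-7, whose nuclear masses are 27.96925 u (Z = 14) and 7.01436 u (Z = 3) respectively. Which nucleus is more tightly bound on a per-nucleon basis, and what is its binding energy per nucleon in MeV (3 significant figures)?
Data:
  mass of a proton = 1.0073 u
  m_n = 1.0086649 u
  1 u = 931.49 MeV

Si-28: Σm = 14(1.0073) + 14(1.0086649) = 28.2235086 u; Δm = 0.2542586 u; E_B = 236.84 MeV; E_B/A = 8.459 MeV
Li-7: Σm = 3(1.0073) + 4(1.0086649) = 7.0565596 u; Δm = 0.0421996 u; E_B = 39.309 MeV; E_B/A = 5.616 MeV
Si-28 has the higher binding energy per nucleon, so it is the more tightly bound nucleus.

Si-28; 8.46 MeV/nucleon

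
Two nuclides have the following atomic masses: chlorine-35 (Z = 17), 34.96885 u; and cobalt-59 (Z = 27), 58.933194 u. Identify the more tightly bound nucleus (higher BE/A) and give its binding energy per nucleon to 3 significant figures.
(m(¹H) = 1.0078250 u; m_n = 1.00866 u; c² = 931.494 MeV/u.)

chlorine-35: Σm = 17(1.0078250) + 18(1.00866) = 35.2889050 u; Δm = 0.3200550 u; E_B = 298.13 MeV; E_B/A = 8.518 MeV
cobalt-59: Σm = 27(1.0078250) + 32(1.00866) = 59.4883950 u; Δm = 0.5552010 u; E_B = 517.17 MeV; E_B/A = 8.766 MeV
cobalt-59 has the higher binding energy per nucleon, so it is the more tightly bound nucleus.

cobalt-59; 8.77 MeV/nucleon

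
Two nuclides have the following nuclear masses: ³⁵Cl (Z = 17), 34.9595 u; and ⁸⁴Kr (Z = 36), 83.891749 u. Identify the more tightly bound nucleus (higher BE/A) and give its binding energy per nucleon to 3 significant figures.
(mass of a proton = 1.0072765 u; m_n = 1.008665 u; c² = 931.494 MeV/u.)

⁸⁴Kr; 8.72 MeV/nucleon

³⁵Cl: Σm = 17(1.0072765) + 18(1.008665) = 35.2796705 u; Δm = 0.3201705 u; E_B = 298.24 MeV; E_B/A = 8.521 MeV
⁸⁴Kr: Σm = 36(1.0072765) + 48(1.008665) = 84.6778740 u; Δm = 0.7861250 u; E_B = 732.27 MeV; E_B/A = 8.718 MeV
⁸⁴Kr has the higher binding energy per nucleon, so it is the more tightly bound nucleus.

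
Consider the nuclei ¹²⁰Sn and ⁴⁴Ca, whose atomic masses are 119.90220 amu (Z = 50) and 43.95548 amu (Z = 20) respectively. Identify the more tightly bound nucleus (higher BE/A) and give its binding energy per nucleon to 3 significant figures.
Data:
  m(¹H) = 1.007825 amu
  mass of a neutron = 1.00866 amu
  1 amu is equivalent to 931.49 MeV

⁴⁴Ca; 8.66 MeV/nucleon

¹²⁰Sn: Σm = 50(1.007825) + 70(1.00866) = 120.997450 amu; Δm = 1.095250 amu; E_B = 1020.2 MeV; E_B/A = 8.502 MeV
⁴⁴Ca: Σm = 20(1.007825) + 24(1.00866) = 44.364340 amu; Δm = 0.408860 amu; E_B = 380.85 MeV; E_B/A = 8.656 MeV
⁴⁴Ca has the higher binding energy per nucleon, so it is the more tightly bound nucleus.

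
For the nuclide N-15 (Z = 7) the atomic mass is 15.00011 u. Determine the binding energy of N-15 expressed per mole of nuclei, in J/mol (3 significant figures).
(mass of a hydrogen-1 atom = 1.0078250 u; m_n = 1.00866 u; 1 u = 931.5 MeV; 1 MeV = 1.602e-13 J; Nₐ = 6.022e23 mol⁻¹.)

With 7 protons and 8 neutrons (A = 15):
Σm = 7·m(¹H) + 8·m_n = 7.0547750 + 8.06928 = 15.1240550 u
Mass defect Δm = 15.1240550 − 15.00011 = 0.1239450 u
Converting to energy: 0.1239450 u × 931.5 MeV/u = 115.455 MeV
Per nucleus in joules: 115.455 MeV × 1.602e-13 J/MeV = 1.8496e-11 J
Per mole: 1.8496e-11 J × 6.022e23 mol⁻¹ = 1.1138e+13 J/mol

1.11e+13 J/mol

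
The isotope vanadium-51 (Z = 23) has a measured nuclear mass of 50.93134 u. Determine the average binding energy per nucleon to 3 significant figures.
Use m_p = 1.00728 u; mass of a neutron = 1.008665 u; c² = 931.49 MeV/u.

With 23 protons and 28 neutrons (A = 51):
Σm = 23·m_p + 28·m_n = 23.16744 + 28.242620 = 51.410060 u
The mass defect is 51.410060 − 50.93134 = 0.478720 u.
E_B = 0.478720 × 931.49 = 445.923 MeV
Dividing by A = 51 gives 8.744 MeV per nucleon.

8.74 MeV/nucleon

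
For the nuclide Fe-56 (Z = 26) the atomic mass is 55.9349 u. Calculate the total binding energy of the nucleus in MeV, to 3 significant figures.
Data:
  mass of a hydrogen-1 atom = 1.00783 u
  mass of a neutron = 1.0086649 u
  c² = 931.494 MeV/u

492 MeV

With 26 protons and 30 neutrons (A = 56):
Mass of separated nucleons = 26(1.00783) + 30(1.0086649) = 26.20358 + 30.2599470 = 56.4635270 u
The mass defect is 56.4635270 − 55.9349 = 0.5286270 u.
E_B = 0.5286270 × 931.494 = 492.413 MeV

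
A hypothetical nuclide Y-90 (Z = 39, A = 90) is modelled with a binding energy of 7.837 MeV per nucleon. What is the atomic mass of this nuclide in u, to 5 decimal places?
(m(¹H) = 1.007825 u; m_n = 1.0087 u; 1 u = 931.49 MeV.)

89.99167 u

Total binding energy = 90 × 7.837 = 705.330 MeV
Mass defect = 705.330 MeV / (931.49 MeV/u) = 0.7572062 u
Constituent mass = 39(1.007825) + 51(1.0087) = 90.748875 u
Atomic mass = 90.748875 − 0.7572062 = 89.9916688 u ≈ 89.99167 u (to 5 decimal places)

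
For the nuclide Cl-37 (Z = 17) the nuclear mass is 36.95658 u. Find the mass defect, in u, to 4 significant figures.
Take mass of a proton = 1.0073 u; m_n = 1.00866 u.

Z = 17, so N = A − Z = 37 − 17 = 20.
Mass of separated nucleons = 17(1.0073) + 20(1.00866) = 17.1241 + 20.17320 = 37.29730 u
The mass defect is 37.29730 − 36.95658 = 0.34072 u.

0.3407 u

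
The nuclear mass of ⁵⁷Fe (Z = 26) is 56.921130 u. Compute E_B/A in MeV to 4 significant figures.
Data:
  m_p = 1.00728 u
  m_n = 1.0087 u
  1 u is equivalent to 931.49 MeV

Total constituent mass: 26 × 1.00728 + 31 × 1.0087 = 57.45898 u
The mass defect is 57.45898 − 56.921130 = 0.537850 u.
E_B = 0.537850 × 931.49 = 501.002 MeV
Dividing by A = 57 gives 8.790 MeV per nucleon.

8.790 MeV/nucleon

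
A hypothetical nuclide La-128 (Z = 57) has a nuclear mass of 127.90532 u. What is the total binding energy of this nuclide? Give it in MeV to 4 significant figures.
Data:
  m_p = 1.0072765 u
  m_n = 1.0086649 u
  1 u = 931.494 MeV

1048 MeV

Z = 57, so N = A − Z = 128 − 57 = 71.
Mass of separated nucleons = 57(1.0072765) + 71(1.0086649) = 57.4147605 + 71.6152079 = 129.0299684 u
The mass defect is 129.0299684 − 127.90532 = 1.1246484 u.
Converting to energy: 1.1246484 u × 931.494 MeV/u = 1047.60 MeV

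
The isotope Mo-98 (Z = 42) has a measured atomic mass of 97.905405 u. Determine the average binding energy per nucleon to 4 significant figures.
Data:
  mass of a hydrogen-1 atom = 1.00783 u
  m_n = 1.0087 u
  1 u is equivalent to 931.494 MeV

8.656 MeV/nucleon

The nucleus contains 42 protons and 98 − 42 = 56 neutrons.
Σm = 42·m(¹H) + 56·m_n = 42.32886 + 56.4872 = 98.81606 u
Δm = 98.81606 − 97.905405 = 0.910655 u
E_B = 0.910655 × 931.494 = 848.270 MeV
Dividing by A = 98 gives 8.656 MeV per nucleon.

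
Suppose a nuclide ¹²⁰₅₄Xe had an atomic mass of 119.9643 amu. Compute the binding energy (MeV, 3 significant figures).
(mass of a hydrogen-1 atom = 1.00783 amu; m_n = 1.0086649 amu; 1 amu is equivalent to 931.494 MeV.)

Z = 54, so N = A − Z = 120 − 54 = 66.
Mass of separated nucleons = 54(1.00783) + 66(1.0086649) = 54.42282 + 66.5718834 = 120.9947034 amu
The mass defect is 120.9947034 − 119.9643 = 1.0304034 amu.
E_B = 1.0304034 × 931.494 = 959.815 MeV

960 MeV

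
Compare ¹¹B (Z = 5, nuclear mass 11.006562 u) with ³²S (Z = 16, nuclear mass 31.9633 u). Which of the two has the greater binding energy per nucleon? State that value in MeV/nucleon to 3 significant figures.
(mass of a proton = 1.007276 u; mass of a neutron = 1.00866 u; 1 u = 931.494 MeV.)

³²S; 8.49 MeV/nucleon

¹¹B: Σm = 5(1.007276) + 6(1.00866) = 11.088340 u; Δm = 0.081778 u; E_B = 76.176 MeV; E_B/A = 6.925 MeV
³²S: Σm = 16(1.007276) + 16(1.00866) = 32.254976 u; Δm = 0.291676 u; E_B = 271.69 MeV; E_B/A = 8.490 MeV
³²S has the higher binding energy per nucleon, so it is the more tightly bound nucleus.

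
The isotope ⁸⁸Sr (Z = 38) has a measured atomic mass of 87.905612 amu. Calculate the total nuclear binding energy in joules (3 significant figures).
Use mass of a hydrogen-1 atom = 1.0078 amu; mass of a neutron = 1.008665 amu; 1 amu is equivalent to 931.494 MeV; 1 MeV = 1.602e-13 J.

1.23e-10 J

The nucleus contains 38 protons and 88 − 38 = 50 neutrons.
Total constituent mass: 38 × 1.0078 + 50 × 1.008665 = 88.729650 amu
The mass defect is 88.729650 − 87.905612 = 0.824038 amu.
Binding energy = Δm·c² = 0.824038 × 931.494 MeV/amu = 767.586 MeV
In joules: 767.586 MeV × 1.602e-13 J/MeV = 1.2297e-10 J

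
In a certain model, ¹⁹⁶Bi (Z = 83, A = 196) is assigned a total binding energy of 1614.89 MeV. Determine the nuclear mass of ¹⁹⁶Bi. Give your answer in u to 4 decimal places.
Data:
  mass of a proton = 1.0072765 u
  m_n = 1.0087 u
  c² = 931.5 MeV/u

195.8534 u

Mass defect = 1614.89 MeV / (931.5 MeV/u) = 1.733645 u
Constituent mass = 83(1.0072765) + 113(1.0087) = 197.5870495 u
Nuclear mass = 197.5870495 − 1.733645 = 195.8534045 u ≈ 195.8534 u (to 4 decimal places)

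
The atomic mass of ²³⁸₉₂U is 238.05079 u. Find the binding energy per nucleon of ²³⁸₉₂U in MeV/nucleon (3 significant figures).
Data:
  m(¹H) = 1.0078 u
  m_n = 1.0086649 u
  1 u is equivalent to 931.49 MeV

Z = 92, so N = A − Z = 238 − 92 = 146.
Total constituent mass: 92 × 1.0078 + 146 × 1.0086649 = 239.9826754 u
The mass defect is 239.9826754 − 238.05079 = 1.9318854 u.
Converting to energy: 1.9318854 u × 931.49 MeV/u = 1799.53 MeV
BE/A = 1799.53 MeV / 238 = 7.561 MeV/nucleon

7.56 MeV/nucleon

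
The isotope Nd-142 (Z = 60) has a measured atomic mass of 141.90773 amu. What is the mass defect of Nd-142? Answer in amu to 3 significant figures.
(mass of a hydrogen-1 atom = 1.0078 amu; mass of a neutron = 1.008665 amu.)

1.27 amu

The nucleus contains 60 protons and 142 − 60 = 82 neutrons.
Σm = 60·m(¹H) + 82·m_n = 60.4680 + 82.710530 = 143.178530 amu
Mass defect Δm = 143.178530 − 141.90773 = 1.270800 amu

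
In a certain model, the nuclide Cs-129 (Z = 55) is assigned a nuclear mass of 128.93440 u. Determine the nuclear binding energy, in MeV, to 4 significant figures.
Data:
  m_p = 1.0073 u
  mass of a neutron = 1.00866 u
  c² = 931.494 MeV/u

Σm = 55·m_p + 74·m_n = 55.4015 + 74.64084 = 130.04234 u
Mass defect Δm = 130.04234 − 128.93440 = 1.10794 u
Converting to energy: 1.10794 u × 931.494 MeV/u = 1032.04 MeV

1032 MeV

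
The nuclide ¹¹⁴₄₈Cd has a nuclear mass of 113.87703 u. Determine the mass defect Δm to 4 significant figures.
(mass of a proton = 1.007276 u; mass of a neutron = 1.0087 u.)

1.046 u

The nucleus contains 48 protons and 114 − 48 = 66 neutrons.
Σm = 48·m_p + 66·m_n = 48.349248 + 66.5742 = 114.923448 u
The mass defect is 114.923448 − 113.87703 = 1.046418 u.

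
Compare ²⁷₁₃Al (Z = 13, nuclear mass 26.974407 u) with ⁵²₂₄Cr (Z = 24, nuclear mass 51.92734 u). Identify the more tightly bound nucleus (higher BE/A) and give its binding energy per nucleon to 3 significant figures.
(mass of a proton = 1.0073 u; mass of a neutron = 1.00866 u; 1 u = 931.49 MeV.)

⁵²₂₄Cr; 8.78 MeV/nucleon

²⁷₁₃Al: Σm = 13(1.0073) + 14(1.00866) = 27.21614 u; Δm = 0.241733 u; E_B = 225.17 MeV; E_B/A = 8.340 MeV
⁵²₂₄Cr: Σm = 24(1.0073) + 28(1.00866) = 52.41768 u; Δm = 0.49034 u; E_B = 456.75 MeV; E_B/A = 8.784 MeV
⁵²₂₄Cr has the higher binding energy per nucleon, so it is the more tightly bound nucleus.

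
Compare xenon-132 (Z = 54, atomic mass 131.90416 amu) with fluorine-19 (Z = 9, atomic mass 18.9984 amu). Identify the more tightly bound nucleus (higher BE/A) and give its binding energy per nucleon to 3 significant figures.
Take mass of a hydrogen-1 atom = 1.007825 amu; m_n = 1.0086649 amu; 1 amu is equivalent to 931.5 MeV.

xenon-132; 8.43 MeV/nucleon

xenon-132: Σm = 54(1.007825) + 78(1.0086649) = 133.0984122 amu; Δm = 1.1942522 amu; E_B = 1112.45 MeV; E_B/A = 8.428 MeV
fluorine-19: Σm = 9(1.007825) + 10(1.0086649) = 19.1570740 amu; Δm = 0.1586740 amu; E_B = 147.80 MeV; E_B/A = 7.779 MeV
xenon-132 has the higher binding energy per nucleon, so it is the more tightly bound nucleus.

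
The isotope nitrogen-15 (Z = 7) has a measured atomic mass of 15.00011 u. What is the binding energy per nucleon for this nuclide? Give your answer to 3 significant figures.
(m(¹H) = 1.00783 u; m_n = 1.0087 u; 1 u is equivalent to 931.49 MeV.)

Total constituent mass: 7 × 1.00783 + 8 × 1.0087 = 15.12441 u
The mass defect is 15.12441 − 15.00011 = 0.12430 u.
E_B = 0.12430 × 931.49 = 115.784 MeV
Dividing by A = 15 gives 7.719 MeV per nucleon.

7.72 MeV/nucleon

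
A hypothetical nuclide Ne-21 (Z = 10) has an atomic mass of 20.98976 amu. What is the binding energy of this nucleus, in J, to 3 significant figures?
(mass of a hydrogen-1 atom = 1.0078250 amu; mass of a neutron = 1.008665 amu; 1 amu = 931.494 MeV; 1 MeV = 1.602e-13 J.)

The nucleus contains 10 protons and 21 − 10 = 11 neutrons.
Σm = 10·m(¹H) + 11·m_n = 10.0782500 + 11.095315 = 21.1735650 amu
The mass defect is 21.1735650 − 20.98976 = 0.1838050 amu.
E_B = 0.1838050 × 931.494 = 171.213 MeV
In joules: 171.213 MeV × 1.602e-13 J/MeV = 2.7428e-11 J

2.74e-11 J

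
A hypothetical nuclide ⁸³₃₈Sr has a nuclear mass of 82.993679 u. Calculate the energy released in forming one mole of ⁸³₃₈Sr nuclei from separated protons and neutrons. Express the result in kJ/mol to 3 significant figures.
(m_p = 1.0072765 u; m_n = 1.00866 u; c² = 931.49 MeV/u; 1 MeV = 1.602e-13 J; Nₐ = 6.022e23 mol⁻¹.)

Total constituent mass: 38 × 1.0072765 + 45 × 1.00866 = 83.6662070 u
Δm = 83.6662070 − 82.993679 = 0.6725280 u
E_B = 0.6725280 × 931.49 = 626.453 MeV
Per nucleus in joules: 626.453 MeV × 1.602e-13 J/MeV = 1.0036e-10 J
Per mole: 1.0036e-10 J × 6.022e23 mol⁻¹ = 6.0437e+13 J/mol

6.04e+10 kJ/mol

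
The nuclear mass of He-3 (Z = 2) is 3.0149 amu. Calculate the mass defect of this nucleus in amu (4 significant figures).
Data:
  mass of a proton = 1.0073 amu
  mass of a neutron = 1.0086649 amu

Mass of separated nucleons = 2(1.0073) + 1(1.0086649) = 2.0146 + 1.0086649 = 3.0232649 amu
The mass defect is 3.0232649 − 3.0149 = 0.0083649 amu.

0.008365 amu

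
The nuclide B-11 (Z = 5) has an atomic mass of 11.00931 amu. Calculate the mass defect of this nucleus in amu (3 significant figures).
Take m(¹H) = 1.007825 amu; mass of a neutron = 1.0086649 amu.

0.0818 amu

Total constituent mass: 5 × 1.007825 + 6 × 1.0086649 = 11.0911144 amu
Mass defect Δm = 11.0911144 − 11.00931 = 0.0818044 amu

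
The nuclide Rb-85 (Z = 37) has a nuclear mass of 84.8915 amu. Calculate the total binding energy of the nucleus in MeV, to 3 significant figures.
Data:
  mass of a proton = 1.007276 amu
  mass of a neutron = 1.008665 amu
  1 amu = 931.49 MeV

Total constituent mass: 37 × 1.007276 + 48 × 1.008665 = 85.685132 amu
Mass defect Δm = 85.685132 − 84.8915 = 0.793632 amu
Binding energy = Δm·c² = 0.793632 × 931.49 MeV/amu = 739.260 MeV

739 MeV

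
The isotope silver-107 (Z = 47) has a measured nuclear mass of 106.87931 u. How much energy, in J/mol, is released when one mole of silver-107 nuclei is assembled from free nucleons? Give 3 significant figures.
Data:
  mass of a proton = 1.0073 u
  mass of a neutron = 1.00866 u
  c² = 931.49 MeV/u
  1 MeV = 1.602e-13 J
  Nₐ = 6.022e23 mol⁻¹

8.84e+13 J/mol

With 47 protons and 60 neutrons (A = 107):
Total constituent mass: 47 × 1.0073 + 60 × 1.00866 = 107.86270 u
Δm = 107.86270 − 106.87931 = 0.98339 u
Binding energy = Δm·c² = 0.98339 × 931.49 MeV/u = 916.018 MeV
Per nucleus in joules: 916.018 MeV × 1.602e-13 J/MeV = 1.4675e-10 J
Per mole: 1.4675e-10 J × 6.022e23 mol⁻¹ = 8.8373e+13 J/mol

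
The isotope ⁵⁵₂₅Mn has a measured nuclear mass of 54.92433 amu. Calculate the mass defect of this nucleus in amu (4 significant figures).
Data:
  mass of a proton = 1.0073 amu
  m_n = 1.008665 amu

Σm = 25·m_p + 30·m_n = 25.1825 + 30.259950 = 55.442450 amu
Δm = 55.442450 − 54.92433 = 0.518120 amu

0.5181 amu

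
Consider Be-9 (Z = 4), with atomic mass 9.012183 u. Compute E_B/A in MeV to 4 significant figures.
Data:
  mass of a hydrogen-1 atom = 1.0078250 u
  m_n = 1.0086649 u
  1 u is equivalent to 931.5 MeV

Σm = 4·m(¹H) + 5·m_n = 4.0313000 + 5.0433245 = 9.0746245 u
Δm = 9.0746245 − 9.012183 = 0.0624415 u
E_B = 0.0624415 × 931.5 = 58.1643 MeV
Dividing by A = 9 gives 6.463 MeV per nucleon.

6.463 MeV/nucleon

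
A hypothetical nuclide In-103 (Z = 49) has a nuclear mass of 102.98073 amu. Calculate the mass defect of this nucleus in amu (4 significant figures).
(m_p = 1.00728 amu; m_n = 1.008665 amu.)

Σm = 49·m_p + 54·m_n = 49.35672 + 54.467910 = 103.824630 amu
Δm = 103.824630 − 102.98073 = 0.843900 amu

0.8439 amu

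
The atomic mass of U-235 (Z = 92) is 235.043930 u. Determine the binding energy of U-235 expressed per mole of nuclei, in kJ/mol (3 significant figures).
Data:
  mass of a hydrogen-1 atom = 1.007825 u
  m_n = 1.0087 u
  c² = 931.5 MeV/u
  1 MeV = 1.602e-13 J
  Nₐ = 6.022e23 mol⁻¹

1.73e+11 kJ/mol

Total constituent mass: 92 × 1.007825 + 143 × 1.0087 = 236.964000 u
The mass defect is 236.964000 − 235.043930 = 1.920070 u.
E_B = 1.920070 × 931.5 = 1788.55 MeV
Per nucleus in joules: 1788.55 MeV × 1.602e-13 J/MeV = 2.8653e-10 J
Per mole: 2.8653e-10 J × 6.022e23 mol⁻¹ = 1.7255e+14 J/mol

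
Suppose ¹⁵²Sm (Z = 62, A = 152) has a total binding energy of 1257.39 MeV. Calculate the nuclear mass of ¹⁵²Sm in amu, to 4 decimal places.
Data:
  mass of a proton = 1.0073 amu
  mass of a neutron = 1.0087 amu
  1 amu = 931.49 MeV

Mass defect = 1257.39 MeV / (931.49 MeV/amu) = 1.349870 amu
Constituent mass = 62(1.0073) + 90(1.0087) = 153.2356 amu
Nuclear mass = 153.2356 − 1.349870 = 151.885730 amu ≈ 151.8857 amu (to 4 decimal places)

151.8857 amu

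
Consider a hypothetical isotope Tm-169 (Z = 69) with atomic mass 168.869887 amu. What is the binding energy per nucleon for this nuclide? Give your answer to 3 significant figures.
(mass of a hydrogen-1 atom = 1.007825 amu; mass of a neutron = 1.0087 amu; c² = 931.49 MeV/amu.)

Z = 69, so N = A − Z = 169 − 69 = 100.
Total constituent mass: 69 × 1.007825 + 100 × 1.0087 = 170.409925 amu
Mass defect Δm = 170.409925 − 168.869887 = 1.540038 amu
Converting to energy: 1.540038 amu × 931.49 MeV/amu = 1434.53 MeV
BE/A = 1434.53 MeV / 169 = 8.488 MeV/nucleon

8.49 MeV/nucleon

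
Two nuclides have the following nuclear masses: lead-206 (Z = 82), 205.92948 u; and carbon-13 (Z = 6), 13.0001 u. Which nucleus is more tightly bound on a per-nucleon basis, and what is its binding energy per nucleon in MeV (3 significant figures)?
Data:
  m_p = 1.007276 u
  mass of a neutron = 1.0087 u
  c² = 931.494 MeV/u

lead-206; 7.89 MeV/nucleon

lead-206: Σm = 82(1.007276) + 124(1.0087) = 207.675432 u; Δm = 1.745952 u; E_B = 1626.34 MeV; E_B/A = 7.8949 MeV
carbon-13: Σm = 6(1.007276) + 7(1.0087) = 13.104556 u; Δm = 0.104456 u; E_B = 97.300 MeV; E_B/A = 7.4846 MeV
lead-206 has the higher binding energy per nucleon, so it is the more tightly bound nucleus.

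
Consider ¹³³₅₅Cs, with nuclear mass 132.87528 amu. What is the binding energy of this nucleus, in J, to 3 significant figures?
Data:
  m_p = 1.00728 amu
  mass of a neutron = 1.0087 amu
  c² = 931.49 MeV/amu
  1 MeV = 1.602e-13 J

1.80e-10 J

The nucleus contains 55 protons and 133 − 55 = 78 neutrons.
Total constituent mass: 55 × 1.00728 + 78 × 1.0087 = 134.07900 amu
Δm = 134.07900 − 132.87528 = 1.20372 amu
Binding energy = Δm·c² = 1.20372 × 931.49 MeV/amu = 1121.25 MeV
In joules: 1121.25 MeV × 1.602e-13 J/MeV = 1.7962e-10 J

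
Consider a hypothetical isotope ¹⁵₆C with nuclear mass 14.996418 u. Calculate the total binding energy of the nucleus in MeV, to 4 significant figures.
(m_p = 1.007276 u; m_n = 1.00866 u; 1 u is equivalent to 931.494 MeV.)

Σm = 6·m_p + 9·m_n = 6.043656 + 9.07794 = 15.121596 u
Δm = 15.121596 − 14.996418 = 0.125178 u
E_B = 0.125178 × 931.494 = 116.603 MeV

116.6 MeV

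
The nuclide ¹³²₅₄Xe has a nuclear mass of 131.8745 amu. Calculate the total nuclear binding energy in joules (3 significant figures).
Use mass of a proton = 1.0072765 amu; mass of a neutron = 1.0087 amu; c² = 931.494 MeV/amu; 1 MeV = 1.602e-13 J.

Total constituent mass: 54 × 1.0072765 + 78 × 1.0087 = 133.0715310 amu
Mass defect Δm = 133.0715310 − 131.8745 = 1.1970310 amu
Converting to energy: 1.1970310 amu × 931.494 MeV/amu = 1115.03 MeV
In joules: 1115.03 MeV × 1.602e-13 J/MeV = 1.7863e-10 J

1.79e-10 J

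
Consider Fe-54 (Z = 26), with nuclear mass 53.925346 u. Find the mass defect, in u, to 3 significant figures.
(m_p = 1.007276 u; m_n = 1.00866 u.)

0.506 u

The nucleus contains 26 protons and 54 − 26 = 28 neutrons.
Mass of separated nucleons = 26(1.007276) + 28(1.00866) = 26.189176 + 28.24248 = 54.431656 u
Mass defect Δm = 54.431656 − 53.925346 = 0.506310 u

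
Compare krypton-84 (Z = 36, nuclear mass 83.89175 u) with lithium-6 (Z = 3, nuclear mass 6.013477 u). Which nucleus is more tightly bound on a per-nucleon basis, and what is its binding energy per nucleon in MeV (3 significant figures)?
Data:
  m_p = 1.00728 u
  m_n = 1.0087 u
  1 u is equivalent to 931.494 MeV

krypton-84; 8.74 MeV/nucleon

krypton-84: Σm = 36(1.00728) + 48(1.0087) = 84.67968 u; Δm = 0.78793 u; E_B = 733.95 MeV; E_B/A = 8.738 MeV
lithium-6: Σm = 3(1.00728) + 3(1.0087) = 6.04794 u; Δm = 0.034463 u; E_B = 32.102 MeV; E_B/A = 5.350 MeV
krypton-84 has the higher binding energy per nucleon, so it is the more tightly bound nucleus.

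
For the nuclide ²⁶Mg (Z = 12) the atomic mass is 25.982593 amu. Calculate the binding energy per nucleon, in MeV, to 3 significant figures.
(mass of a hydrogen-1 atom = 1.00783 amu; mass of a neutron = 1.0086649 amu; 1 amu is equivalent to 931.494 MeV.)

8.34 MeV/nucleon

With 12 protons and 14 neutrons (A = 26):
Σm = 12·m(¹H) + 14·m_n = 12.09396 + 14.1213086 = 26.2152686 amu
Δm = 26.2152686 − 25.982593 = 0.2326756 amu
Converting to energy: 0.2326756 amu × 931.494 MeV/amu = 216.736 MeV
Dividing by A = 26 gives 8.336 MeV per nucleon.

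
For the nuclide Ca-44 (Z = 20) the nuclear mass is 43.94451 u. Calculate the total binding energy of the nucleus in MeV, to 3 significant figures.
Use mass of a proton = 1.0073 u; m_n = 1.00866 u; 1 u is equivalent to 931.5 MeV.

381 MeV

With 20 protons and 24 neutrons (A = 44):
Σm = 20·m_p + 24·m_n = 20.1460 + 24.20784 = 44.35384 u
Δm = 44.35384 − 43.94451 = 0.40933 u
Binding energy = Δm·c² = 0.40933 × 931.5 MeV/u = 381.291 MeV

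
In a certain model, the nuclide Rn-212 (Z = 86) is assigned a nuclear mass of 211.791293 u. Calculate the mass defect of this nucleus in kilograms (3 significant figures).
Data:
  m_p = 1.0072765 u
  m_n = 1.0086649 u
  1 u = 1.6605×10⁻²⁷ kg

3.20e-27 kg

The nucleus contains 86 protons and 212 − 86 = 126 neutrons.
Total constituent mass: 86 × 1.0072765 + 126 × 1.0086649 = 213.7175564 u
Mass defect Δm = 213.7175564 − 211.791293 = 1.9262634 u
In SI units: 1.9262634 u × 1.6605×10⁻²⁷ kg/u = 3.1986e-27 kg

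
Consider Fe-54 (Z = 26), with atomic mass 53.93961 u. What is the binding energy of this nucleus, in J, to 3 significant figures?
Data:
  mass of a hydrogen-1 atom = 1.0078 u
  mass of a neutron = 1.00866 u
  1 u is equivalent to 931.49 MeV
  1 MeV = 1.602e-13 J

7.55e-11 J

The nucleus contains 26 protons and 54 − 26 = 28 neutrons.
Mass of separated nucleons = 26(1.0078) + 28(1.00866) = 26.2028 + 28.24248 = 54.44528 u
Mass defect Δm = 54.44528 − 53.93961 = 0.50567 u
E_B = 0.50567 × 931.49 = 471.027 MeV
In joules: 471.027 MeV × 1.602e-13 J/MeV = 7.5459e-11 J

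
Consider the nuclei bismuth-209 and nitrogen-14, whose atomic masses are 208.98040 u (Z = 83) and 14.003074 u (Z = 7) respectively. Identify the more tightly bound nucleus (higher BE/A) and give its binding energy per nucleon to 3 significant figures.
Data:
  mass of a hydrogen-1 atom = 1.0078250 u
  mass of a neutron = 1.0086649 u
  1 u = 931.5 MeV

bismuth-209; 7.85 MeV/nucleon

bismuth-209: Σm = 83(1.0078250) + 126(1.0086649) = 210.7412524 u; Δm = 1.7608524 u; E_B = 1640.2 MeV; E_B/A = 7.848 MeV
nitrogen-14: Σm = 7(1.0078250) + 7(1.0086649) = 14.1154293 u; Δm = 0.1123553 u; E_B = 104.66 MeV; E_B/A = 7.476 MeV
bismuth-209 has the higher binding energy per nucleon, so it is the more tightly bound nucleus.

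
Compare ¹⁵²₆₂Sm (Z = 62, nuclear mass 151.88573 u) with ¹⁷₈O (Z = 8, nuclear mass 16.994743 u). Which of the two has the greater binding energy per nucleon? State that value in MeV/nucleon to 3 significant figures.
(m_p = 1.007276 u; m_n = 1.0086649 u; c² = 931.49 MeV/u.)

¹⁵²₆₂Sm: Σm = 62(1.007276) + 90(1.0086649) = 153.2309530 u; Δm = 1.3452230 u; E_B = 1253.1 MeV; E_B/A = 8.244 MeV
¹⁷₈O: Σm = 8(1.007276) + 9(1.0086649) = 17.1361921 u; Δm = 0.1414491 u; E_B = 131.758 MeV; E_B/A = 7.750 MeV
¹⁵²₆₂Sm has the higher binding energy per nucleon, so it is the more tightly bound nucleus.

¹⁵²₆₂Sm; 8.24 MeV/nucleon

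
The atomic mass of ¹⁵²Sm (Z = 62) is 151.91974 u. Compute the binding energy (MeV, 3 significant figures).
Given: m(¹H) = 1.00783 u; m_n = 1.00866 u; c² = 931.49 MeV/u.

Z = 62, so N = A − Z = 152 − 62 = 90.
Σm = 62·m(¹H) + 90·m_n = 62.48546 + 90.77940 = 153.26486 u
Δm = 153.26486 − 151.91974 = 1.34512 u
E_B = 1.34512 × 931.49 = 1252.97 MeV

1250 MeV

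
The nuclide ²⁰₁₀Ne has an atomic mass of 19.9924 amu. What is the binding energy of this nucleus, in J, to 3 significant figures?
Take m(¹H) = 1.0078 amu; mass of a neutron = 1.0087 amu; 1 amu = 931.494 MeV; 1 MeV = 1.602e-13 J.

Z = 10, so N = A − Z = 20 − 10 = 10.
Σm = 10·m(¹H) + 10·m_n = 10.0780 + 10.0870 = 20.1650 amu
Mass defect Δm = 20.1650 − 19.9924 = 0.1726 amu
E_B = 0.1726 × 931.494 = 160.776 MeV
In joules: 160.776 MeV × 1.602e-13 J/MeV = 2.5756e-11 J

2.58e-11 J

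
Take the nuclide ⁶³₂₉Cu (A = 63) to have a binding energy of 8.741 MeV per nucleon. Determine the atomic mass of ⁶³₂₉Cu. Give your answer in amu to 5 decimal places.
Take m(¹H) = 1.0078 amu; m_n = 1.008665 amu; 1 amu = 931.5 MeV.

62.92963 amu

Total binding energy = 63 × 8.741 = 550.683 MeV
Mass defect = 550.683 MeV / (931.5 MeV/amu) = 0.5911787 amu
Constituent mass = 29(1.0078) + 34(1.008665) = 63.520810 amu
Atomic mass = 63.520810 − 0.5911787 = 62.9296313 amu ≈ 62.92963 amu (to 5 decimal places)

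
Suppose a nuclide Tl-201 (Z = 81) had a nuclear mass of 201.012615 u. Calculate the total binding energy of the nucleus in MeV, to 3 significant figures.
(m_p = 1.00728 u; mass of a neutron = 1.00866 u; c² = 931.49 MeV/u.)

Total constituent mass: 81 × 1.00728 + 120 × 1.00866 = 202.62888 u
The mass defect is 202.62888 − 201.012615 = 1.616265 u.
Binding energy = Δm·c² = 1.616265 × 931.49 MeV/u = 1505.53 MeV

1510 MeV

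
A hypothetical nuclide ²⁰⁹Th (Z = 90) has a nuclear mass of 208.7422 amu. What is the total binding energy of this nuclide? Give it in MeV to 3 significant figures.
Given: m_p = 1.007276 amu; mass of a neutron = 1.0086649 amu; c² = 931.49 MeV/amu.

Σm = 90·m_p + 119·m_n = 90.654840 + 120.0311231 = 210.6859631 amu
The mass defect is 210.6859631 − 208.7422 = 1.9437631 amu.
Binding energy = Δm·c² = 1.9437631 × 931.49 MeV/amu = 1810.60 MeV

1810 MeV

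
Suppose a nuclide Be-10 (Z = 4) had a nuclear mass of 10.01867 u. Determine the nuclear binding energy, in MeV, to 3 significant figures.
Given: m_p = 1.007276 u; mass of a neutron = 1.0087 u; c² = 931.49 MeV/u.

The nucleus contains 4 protons and 10 − 4 = 6 neutrons.
Mass of separated nucleons = 4(1.007276) + 6(1.0087) = 4.029104 + 6.0522 = 10.081304 u
The mass defect is 10.081304 − 10.01867 = 0.062634 u.
Binding energy = Δm·c² = 0.062634 × 931.49 MeV/u = 58.3429 MeV

58.3 MeV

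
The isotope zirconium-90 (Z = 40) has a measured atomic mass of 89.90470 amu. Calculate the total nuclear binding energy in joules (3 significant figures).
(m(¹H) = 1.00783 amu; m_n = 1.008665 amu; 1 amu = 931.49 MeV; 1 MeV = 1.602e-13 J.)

The nucleus contains 40 protons and 90 − 40 = 50 neutrons.
Σm = 40·m(¹H) + 50·m_n = 40.31320 + 50.433250 = 90.746450 amu
The mass defect is 90.746450 − 89.90470 = 0.841750 amu.
Binding energy = Δm·c² = 0.841750 × 931.49 MeV/amu = 784.082 MeV
In joules: 784.082 MeV × 1.602e-13 J/MeV = 1.2561e-10 J

1.26e-10 J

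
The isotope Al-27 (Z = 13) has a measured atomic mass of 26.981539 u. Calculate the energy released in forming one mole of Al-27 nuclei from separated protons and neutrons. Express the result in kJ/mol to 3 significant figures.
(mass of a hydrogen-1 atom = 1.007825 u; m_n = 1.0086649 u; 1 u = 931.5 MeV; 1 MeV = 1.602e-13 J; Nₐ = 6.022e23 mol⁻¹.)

The nucleus contains 13 protons and 27 − 13 = 14 neutrons.
Σm = 13·m(¹H) + 14·m_n = 13.101725 + 14.1213086 = 27.2230336 u
Δm = 27.2230336 − 26.981539 = 0.2414946 u
Converting to energy: 0.2414946 u × 931.5 MeV/u = 224.952 MeV
Per nucleus in joules: 224.952 MeV × 1.602e-13 J/MeV = 3.6037e-11 J
Per mole: 3.6037e-11 J × 6.022e23 mol⁻¹ = 2.1701e+13 J/mol

2.17e+10 kJ/mol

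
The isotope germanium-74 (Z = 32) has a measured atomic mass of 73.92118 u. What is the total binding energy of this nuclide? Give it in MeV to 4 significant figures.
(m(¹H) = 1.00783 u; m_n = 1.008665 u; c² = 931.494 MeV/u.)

Mass of separated nucleons = 32(1.00783) + 42(1.008665) = 32.25056 + 42.363930 = 74.614490 u
Mass defect Δm = 74.614490 − 73.92118 = 0.693310 u
E_B = 0.693310 × 931.494 = 645.814 MeV

645.8 MeV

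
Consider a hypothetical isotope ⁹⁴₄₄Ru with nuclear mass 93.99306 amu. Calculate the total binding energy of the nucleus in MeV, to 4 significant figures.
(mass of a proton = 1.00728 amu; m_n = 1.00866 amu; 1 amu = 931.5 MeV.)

The nucleus contains 44 protons and 94 − 44 = 50 neutrons.
Mass of separated nucleons = 44(1.00728) + 50(1.00866) = 44.32032 + 50.43300 = 94.75332 amu
Mass defect Δm = 94.75332 − 93.99306 = 0.76026 amu
Converting to energy: 0.76026 amu × 931.5 MeV/amu = 708.182 MeV

708.2 MeV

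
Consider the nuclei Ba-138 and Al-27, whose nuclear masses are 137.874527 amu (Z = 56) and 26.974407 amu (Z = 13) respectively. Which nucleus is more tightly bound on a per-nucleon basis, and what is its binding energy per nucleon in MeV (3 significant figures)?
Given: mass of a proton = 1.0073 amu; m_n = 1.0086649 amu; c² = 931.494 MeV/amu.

Ba-138: Σm = 56(1.0073) + 82(1.0086649) = 139.1193218 amu; Δm = 1.2447948 amu; E_B = 1159.5 MeV; E_B/A = 8.402 MeV
Al-27: Σm = 13(1.0073) + 14(1.0086649) = 27.2162086 amu; Δm = 0.2418016 amu; E_B = 225.24 MeV; E_B/A = 8.342 MeV
Ba-138 has the higher binding energy per nucleon, so it is the more tightly bound nucleus.

Ba-138; 8.40 MeV/nucleon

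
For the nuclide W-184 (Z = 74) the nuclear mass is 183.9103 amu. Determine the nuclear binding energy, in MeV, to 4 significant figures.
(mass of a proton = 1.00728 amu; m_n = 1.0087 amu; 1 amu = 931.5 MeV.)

Mass of separated nucleons = 74(1.00728) + 110(1.0087) = 74.53872 + 110.9570 = 185.49572 amu
Mass defect Δm = 185.49572 − 183.9103 = 1.58542 amu
Binding energy = Δm·c² = 1.58542 × 931.5 MeV/amu = 1476.82 MeV

1477 MeV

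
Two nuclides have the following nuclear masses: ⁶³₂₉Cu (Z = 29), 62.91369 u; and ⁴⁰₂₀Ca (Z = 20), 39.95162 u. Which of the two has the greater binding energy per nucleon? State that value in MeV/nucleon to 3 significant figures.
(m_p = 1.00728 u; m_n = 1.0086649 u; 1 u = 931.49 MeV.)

⁶³₂₉Cu; 8.75 MeV/nucleon

⁶³₂₉Cu: Σm = 29(1.00728) + 34(1.0086649) = 63.5057266 u; Δm = 0.5920366 u; E_B = 551.48 MeV; E_B/A = 8.754 MeV
⁴⁰₂₀Ca: Σm = 20(1.00728) + 20(1.0086649) = 40.3188980 u; Δm = 0.3672780 u; E_B = 342.12 MeV; E_B/A = 8.553 MeV
⁶³₂₉Cu has the higher binding energy per nucleon, so it is the more tightly bound nucleus.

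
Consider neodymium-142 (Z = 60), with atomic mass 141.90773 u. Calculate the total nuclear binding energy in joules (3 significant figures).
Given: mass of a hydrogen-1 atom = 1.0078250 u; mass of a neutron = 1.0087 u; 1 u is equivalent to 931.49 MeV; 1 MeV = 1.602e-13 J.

1.90e-10 J

With 60 protons and 82 neutrons (A = 142):
Total constituent mass: 60 × 1.0078250 + 82 × 1.0087 = 143.1829000 u
Δm = 143.1829000 − 141.90773 = 1.2751700 u
Converting to energy: 1.2751700 u × 931.49 MeV/u = 1187.81 MeV
In joules: 1187.81 MeV × 1.602e-13 J/MeV = 1.9029e-10 J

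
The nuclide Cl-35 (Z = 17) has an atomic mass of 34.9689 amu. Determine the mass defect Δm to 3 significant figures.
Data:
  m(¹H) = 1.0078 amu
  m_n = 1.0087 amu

0.320 amu

The nucleus contains 17 protons and 35 − 17 = 18 neutrons.
Mass of separated nucleons = 17(1.0078) + 18(1.0087) = 17.1326 + 18.1566 = 35.2892 amu
Mass defect Δm = 35.2892 − 34.9689 = 0.3203 amu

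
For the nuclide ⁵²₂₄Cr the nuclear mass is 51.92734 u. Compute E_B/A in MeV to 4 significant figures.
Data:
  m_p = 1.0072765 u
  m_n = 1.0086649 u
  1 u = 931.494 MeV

Z = 24, so N = A − Z = 52 − 24 = 28.
Total constituent mass: 24 × 1.0072765 + 28 × 1.0086649 = 52.4172532 u
The mass defect is 52.4172532 − 51.92734 = 0.4899132 u.
Binding energy = Δm·c² = 0.4899132 × 931.494 MeV/u = 456.351 MeV
Dividing by A = 52 gives 8.776 MeV per nucleon.

8.776 MeV/nucleon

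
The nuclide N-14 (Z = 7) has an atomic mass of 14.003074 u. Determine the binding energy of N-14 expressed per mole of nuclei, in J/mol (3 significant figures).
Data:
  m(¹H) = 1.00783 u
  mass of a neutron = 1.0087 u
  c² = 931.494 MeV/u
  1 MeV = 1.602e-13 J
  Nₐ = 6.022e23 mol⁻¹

With 7 protons and 7 neutrons (A = 14):
Total constituent mass: 7 × 1.00783 + 7 × 1.0087 = 14.11571 u
Δm = 14.11571 − 14.003074 = 0.112636 u
E_B = 0.112636 × 931.494 = 104.920 MeV
Per nucleus in joules: 104.920 MeV × 1.602e-13 J/MeV = 1.6808e-11 J
Per mole: 1.6808e-11 J × 6.022e23 mol⁻¹ = 1.0122e+13 J/mol

1.01e+13 J/mol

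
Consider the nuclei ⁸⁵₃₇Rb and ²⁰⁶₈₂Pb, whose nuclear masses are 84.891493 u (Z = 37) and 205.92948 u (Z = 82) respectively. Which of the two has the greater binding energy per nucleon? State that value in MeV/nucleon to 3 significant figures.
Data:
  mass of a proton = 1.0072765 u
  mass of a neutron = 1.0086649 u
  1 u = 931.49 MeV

⁸⁵₃₇Rb; 8.70 MeV/nucleon

⁸⁵₃₇Rb: Σm = 37(1.0072765) + 48(1.0086649) = 85.6851457 u; Δm = 0.7936527 u; E_B = 739.28 MeV; E_B/A = 8.697 MeV
²⁰⁶₈₂Pb: Σm = 82(1.0072765) + 124(1.0086649) = 207.6711206 u; Δm = 1.7416406 u; E_B = 1622.3 MeV; E_B/A = 7.875 MeV
⁸⁵₃₇Rb has the higher binding energy per nucleon, so it is the more tightly bound nucleus.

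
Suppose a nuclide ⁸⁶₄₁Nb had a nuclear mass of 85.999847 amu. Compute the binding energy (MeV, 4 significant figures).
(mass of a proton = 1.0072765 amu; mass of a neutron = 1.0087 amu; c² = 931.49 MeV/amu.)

The nucleus contains 41 protons and 86 − 41 = 45 neutrons.
Mass of separated nucleons = 41(1.0072765) + 45(1.0087) = 41.2983365 + 45.3915 = 86.6898365 amu
Δm = 86.6898365 − 85.999847 = 0.6899895 amu
Converting to energy: 0.6899895 amu × 931.49 MeV/amu = 642.718 MeV

642.7 MeV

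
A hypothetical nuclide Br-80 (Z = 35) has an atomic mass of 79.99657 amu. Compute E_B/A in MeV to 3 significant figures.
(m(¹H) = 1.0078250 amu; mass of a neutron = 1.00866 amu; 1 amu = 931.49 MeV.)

Z = 35, so N = A − Z = 80 − 35 = 45.
Σm = 35·m(¹H) + 45·m_n = 35.2738750 + 45.38970 = 80.6635750 amu
Δm = 80.6635750 − 79.99657 = 0.6670050 amu
Binding energy = Δm·c² = 0.6670050 × 931.49 MeV/amu = 621.308 MeV
Dividing by A = 80 gives 7.766 MeV per nucleon.

7.77 MeV/nucleon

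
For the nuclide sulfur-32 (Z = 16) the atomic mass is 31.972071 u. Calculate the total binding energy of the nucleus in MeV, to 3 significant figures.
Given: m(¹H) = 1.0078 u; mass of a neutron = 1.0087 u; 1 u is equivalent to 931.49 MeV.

272 MeV

With 16 protons and 16 neutrons (A = 32):
Total constituent mass: 16 × 1.0078 + 16 × 1.0087 = 32.2640 u
Mass defect Δm = 32.2640 − 31.972071 = 0.291929 u
Converting to energy: 0.291929 u × 931.49 MeV/u = 271.929 MeV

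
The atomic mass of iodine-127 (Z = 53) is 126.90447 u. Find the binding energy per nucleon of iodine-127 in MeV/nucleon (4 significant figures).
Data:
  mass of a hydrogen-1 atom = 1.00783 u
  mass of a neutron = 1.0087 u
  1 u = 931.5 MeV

8.467 MeV/nucleon

The nucleus contains 53 protons and 127 − 53 = 74 neutrons.
Σm = 53·m(¹H) + 74·m_n = 53.41499 + 74.6438 = 128.05879 u
Δm = 128.05879 − 126.90447 = 1.15432 u
E_B = 1.15432 × 931.5 = 1075.25 MeV
BE/A = 1075.25 MeV / 127 = 8.467 MeV/nucleon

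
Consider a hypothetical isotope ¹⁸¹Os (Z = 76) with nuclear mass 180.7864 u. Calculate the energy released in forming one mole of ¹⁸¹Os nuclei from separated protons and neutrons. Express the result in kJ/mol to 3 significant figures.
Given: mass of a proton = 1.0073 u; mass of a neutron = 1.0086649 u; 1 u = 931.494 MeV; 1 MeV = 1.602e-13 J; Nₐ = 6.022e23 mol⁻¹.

1.51e+11 kJ/mol

Z = 76, so N = A − Z = 181 − 76 = 105.
Σm = 76·m_p + 105·m_n = 76.5548 + 105.9098145 = 182.4646145 u
The mass defect is 182.4646145 − 180.7864 = 1.6782145 u.
Converting to energy: 1.6782145 u × 931.494 MeV/u = 1563.25 MeV
Per nucleus in joules: 1563.25 MeV × 1.602e-13 J/MeV = 2.5043e-10 J
Per mole: 2.5043e-10 J × 6.022e23 mol⁻¹ = 1.5081e+14 J/mol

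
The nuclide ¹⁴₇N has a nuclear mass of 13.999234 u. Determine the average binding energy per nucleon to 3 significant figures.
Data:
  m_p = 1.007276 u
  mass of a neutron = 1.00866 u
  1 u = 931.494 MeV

7.47 MeV/nucleon

The nucleus contains 7 protons and 14 − 7 = 7 neutrons.
Total constituent mass: 7 × 1.007276 + 7 × 1.00866 = 14.111552 u
Δm = 14.111552 − 13.999234 = 0.112318 u
E_B = 0.112318 × 931.494 = 104.624 MeV
Per nucleon: 104.624 / 14 = 7.473 MeV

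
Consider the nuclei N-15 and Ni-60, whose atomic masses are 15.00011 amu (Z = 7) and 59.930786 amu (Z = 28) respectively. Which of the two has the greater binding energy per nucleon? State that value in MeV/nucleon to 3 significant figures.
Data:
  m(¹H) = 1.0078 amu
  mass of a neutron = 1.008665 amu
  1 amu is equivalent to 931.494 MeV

Ni-60; 8.77 MeV/nucleon

N-15: Σm = 7(1.0078) + 8(1.008665) = 15.123920 amu; Δm = 0.123810 amu; E_B = 115.33 MeV; E_B/A = 7.689 MeV
Ni-60: Σm = 28(1.0078) + 32(1.008665) = 60.495680 amu; Δm = 0.564894 amu; E_B = 526.20 MeV; E_B/A = 8.770 MeV
Ni-60 has the higher binding energy per nucleon, so it is the more tightly bound nucleus.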